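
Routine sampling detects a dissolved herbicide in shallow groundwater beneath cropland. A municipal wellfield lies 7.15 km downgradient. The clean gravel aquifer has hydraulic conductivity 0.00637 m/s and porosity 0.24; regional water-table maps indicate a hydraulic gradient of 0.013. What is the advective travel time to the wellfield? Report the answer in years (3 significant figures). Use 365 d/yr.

K = 0.00637 m/s × 86400 s/d = 550.4 m/d
Specific discharge q = 550.4 × 0.013 = 7.155 m/d
v = Ki/n = 550.4·0.013/0.24 = 29.81 m/d
L = 7.15 km = 7150 m
t = L / v = 7150 / 29.81 = 239.8 d
   = 239.8 / 365 = 0.657 yr

0.657 years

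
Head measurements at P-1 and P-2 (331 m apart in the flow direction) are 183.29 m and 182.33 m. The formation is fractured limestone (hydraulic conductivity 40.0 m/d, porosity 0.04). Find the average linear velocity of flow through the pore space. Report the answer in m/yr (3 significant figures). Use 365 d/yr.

1060 m/yr

Hydraulic gradient i = (183.29 − 182.33) / 331 = 0.96 / 331 = 0.002900
Specific discharge q = 40.0 × 0.002900 = 0.1160 m/d
v_s = q/n_e = 0.1160/0.04 = 2.900 m/d
   = 2.900 × 365 = 1060 m/yr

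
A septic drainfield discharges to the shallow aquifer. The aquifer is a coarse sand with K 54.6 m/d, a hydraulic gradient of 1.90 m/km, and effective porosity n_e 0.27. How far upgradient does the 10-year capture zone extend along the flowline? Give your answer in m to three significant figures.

q = Ki = 54.6 × 0.0019 = 0.1037 m/d
Average linear velocity = 0.1037 / 0.27 = 0.3842 m/d
T = 10 yr × 365 = 3650 d
L = v × T = 0.3842 × 3650 = 1402 m

1400 m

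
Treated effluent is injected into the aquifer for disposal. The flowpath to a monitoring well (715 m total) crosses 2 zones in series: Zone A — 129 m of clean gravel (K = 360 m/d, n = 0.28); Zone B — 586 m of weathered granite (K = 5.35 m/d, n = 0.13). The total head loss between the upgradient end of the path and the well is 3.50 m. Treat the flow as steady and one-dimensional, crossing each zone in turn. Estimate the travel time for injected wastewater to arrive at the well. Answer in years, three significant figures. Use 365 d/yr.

Steady 1-D flow in series ⇒ the Darcy flux q is identical in every zone and the zone head losses add (resistances L/K in series).
Σ(L/K) = 129/360 + 586/5.35 = 0.3583 + 109.5 = 109.9 d
q = ΔH / Σ(L/K) = 3.50 / 109.9 = 0.03185 m/d (same in every zone)
Zone A: v = q/n = 0.03185/0.28 = 0.1137 m/d → t_A = 129/0.1137 = 1134 d
Zone B: v = q/n = 0.03185/0.13 = 0.2450 m/d → t_B = 586/0.2450 = 2392 d
Total t = 1134 + 2392 = 3526 d
   = 3526 / 365 = 9.66 yr

9.66 years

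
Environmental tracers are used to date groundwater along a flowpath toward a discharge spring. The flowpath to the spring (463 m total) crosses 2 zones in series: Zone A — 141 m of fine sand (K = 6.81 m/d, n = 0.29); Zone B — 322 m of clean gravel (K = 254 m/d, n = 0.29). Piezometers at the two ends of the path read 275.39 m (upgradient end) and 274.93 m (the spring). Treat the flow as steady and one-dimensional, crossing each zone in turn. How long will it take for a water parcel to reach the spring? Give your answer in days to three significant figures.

6410 days

Total head drop ΔH = 275.39 − 274.93 = 0.46 m
Steady 1-D flow in series ⇒ the Darcy flux q is identical in every zone and the zone head losses add (resistances L/K in series).
Σ(L/K) = 141/6.81 + 322/254 = 20.70 + 1.268 = 21.97 d
q = ΔH / Σ(L/K) = 0.46 / 21.97 = 0.02094 m/d (same in every zone)
Zone A: v = q/n = 0.02094/0.29 = 0.07219 m/d → t_A = 141/0.07219 = 1953 d
Zone B: v = q/n = 0.02094/0.29 = 0.07219 m/d → t_B = 322/0.07219 = 4460 d
Total t = 1953 + 4460 = 6414 d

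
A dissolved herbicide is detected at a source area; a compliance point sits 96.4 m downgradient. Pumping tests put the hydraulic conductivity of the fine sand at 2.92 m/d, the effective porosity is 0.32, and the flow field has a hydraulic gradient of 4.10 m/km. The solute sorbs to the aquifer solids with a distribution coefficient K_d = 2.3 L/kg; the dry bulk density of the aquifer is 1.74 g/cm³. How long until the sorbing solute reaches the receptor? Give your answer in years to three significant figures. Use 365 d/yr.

95.3 years

q = Ki = 2.92 × 0.0041 = 0.01197 m/d
v = Ki/n = 2.92·0.0041/0.32 = 0.03741 m/d
Retardation R = 1 + ρ_b·K_d/n = 1 + 1.74×2.3/0.32 = 13.51
Contaminant velocity v_c = v/R = 0.03741/13.51 = 0.002770 m/d
t = L/v_c = 96.4/0.002770 = 34800 d
   = 34800/365 = 95.3 yr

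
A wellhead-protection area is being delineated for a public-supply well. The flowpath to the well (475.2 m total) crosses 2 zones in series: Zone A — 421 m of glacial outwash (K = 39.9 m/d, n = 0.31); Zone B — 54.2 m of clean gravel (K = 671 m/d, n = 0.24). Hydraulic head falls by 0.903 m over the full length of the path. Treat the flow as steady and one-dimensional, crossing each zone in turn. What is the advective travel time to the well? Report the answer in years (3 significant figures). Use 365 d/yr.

4.63 years

Continuity: the same q passes through each zone, so ΔH = q·Σ(L_j/K_j) — the zones act as resistances in series.
Σ(L/K) = 421/39.9 + 54.2/671 = 10.55 + 0.08077 = 10.63 d
q = ΔH / Σ(L/K) = 0.903 / 10.63 = 0.08493 m/d (same in every zone)
Zone A: v = q/n = 0.08493/0.31 = 0.2740 m/d → t_A = 421/0.2740 = 1537 d
Zone B: v = q/n = 0.08493/0.24 = 0.3539 m/d → t_B = 54.2/0.3539 = 153.2 d
Total t = 1537 + 153.2 = 1690 d
   = 1690 / 365 = 4.63 yr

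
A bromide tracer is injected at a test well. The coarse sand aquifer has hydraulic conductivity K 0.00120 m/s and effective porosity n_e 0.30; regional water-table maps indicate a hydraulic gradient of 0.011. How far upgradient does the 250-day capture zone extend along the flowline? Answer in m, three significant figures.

950 m

K = 0.00120 m/s × 86400 s/d = 103.7 m/d
Darcy flux q = K·i = 103.7 × 0.011 = 1.140 m/d
v_s = q/n_e = 1.140/0.30 = 3.802 m/d
L = v × T = 3.802 × 250 = 950.4 m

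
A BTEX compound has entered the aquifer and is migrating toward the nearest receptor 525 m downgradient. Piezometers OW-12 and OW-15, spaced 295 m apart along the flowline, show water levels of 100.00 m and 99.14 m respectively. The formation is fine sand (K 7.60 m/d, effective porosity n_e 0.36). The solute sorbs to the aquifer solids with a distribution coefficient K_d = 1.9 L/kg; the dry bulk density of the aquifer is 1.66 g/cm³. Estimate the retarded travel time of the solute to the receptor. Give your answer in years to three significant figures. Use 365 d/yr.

Hydraulic gradient i = (100.00 − 99.14) / 295 = 0.86 / 295 = 0.002915
q = Ki = 7.60 × 0.002915 = 0.02216 m/d
v = Ki/n = 7.60·0.002915/0.36 = 0.06154 m/d
Retardation R = 1 + ρ_b·K_d/n = 1 + 1.66×1.9/0.36 = 9.761
Contaminant velocity v_c = v/R = 0.06154/9.761 = 0.006305 m/d
t = L/v_c = 525/0.006305 = 83270 d
   = 83270/365 = 228 yr

228 years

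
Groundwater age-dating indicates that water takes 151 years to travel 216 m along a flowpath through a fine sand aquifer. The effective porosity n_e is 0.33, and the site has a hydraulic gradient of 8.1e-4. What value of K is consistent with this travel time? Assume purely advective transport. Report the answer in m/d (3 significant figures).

t = 151 years = 55120 d
v = L / t = 216 / 55120 = 0.003919 m/d
K = v · n / i = 0.003919 × 0.33 / 8.1e-4 = 1.60 m/d

1.60 m/d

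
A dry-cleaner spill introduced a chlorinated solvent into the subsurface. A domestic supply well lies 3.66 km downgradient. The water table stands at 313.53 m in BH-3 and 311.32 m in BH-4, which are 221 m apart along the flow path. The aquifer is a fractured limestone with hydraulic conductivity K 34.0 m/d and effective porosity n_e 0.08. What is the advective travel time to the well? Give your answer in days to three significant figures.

Hydraulic gradient i = (313.53 − 311.32) / 221 = 2.21 / 221 = 0.01000
Darcy flux q = K·i = 34.0 × 0.01000 = 0.3400 m/d
Average linear velocity = 0.3400 / 0.08 = 4.250 m/d
L = 3.66 km = 3660 m
t = L / v = 3660 / 4.250 = 861.2 d

861 days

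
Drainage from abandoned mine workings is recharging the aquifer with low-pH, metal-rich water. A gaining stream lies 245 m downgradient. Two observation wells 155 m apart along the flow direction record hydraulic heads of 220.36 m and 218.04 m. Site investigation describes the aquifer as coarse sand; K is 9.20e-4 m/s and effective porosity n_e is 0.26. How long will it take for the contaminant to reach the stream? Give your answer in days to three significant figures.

53.5 days

Hydraulic gradient i = (220.36 − 218.04) / 155 = 2.32 / 155 = 0.01497
K = 9.20e-4 m/s × 86400 s/d = 79.49 m/d
Specific discharge q = 79.49 × 0.01497 = 1.190 m/d
v_s = q/n_e = 1.190/0.26 = 4.576 m/d
t = L / v = 245 / 4.576 = 53.54 d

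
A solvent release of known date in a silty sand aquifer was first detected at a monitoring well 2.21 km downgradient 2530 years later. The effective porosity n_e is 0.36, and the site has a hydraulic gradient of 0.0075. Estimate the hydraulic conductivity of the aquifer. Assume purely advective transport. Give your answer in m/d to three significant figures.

t = 2530 years = 923500 d
L = 2.21 km = 2210 m
v = L / t = 2210 / 923500 = 0.002393 m/d
K = v · n / i = 0.002393 × 0.36 / 0.0075 = 0.115 m/d

0.115 m/d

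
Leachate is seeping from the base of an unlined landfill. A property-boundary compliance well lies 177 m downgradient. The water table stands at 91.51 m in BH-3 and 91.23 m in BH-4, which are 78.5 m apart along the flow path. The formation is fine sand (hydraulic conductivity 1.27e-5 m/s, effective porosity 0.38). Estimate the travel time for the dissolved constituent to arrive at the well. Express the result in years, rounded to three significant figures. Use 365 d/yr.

47.1 years

Hydraulic gradient i = (91.51 − 91.23) / 78.5 = 0.28 / 78.5 = 0.003567
K = 1.27e-5 m/s × 86400 s/d = 1.097 m/d
Darcy flux q = K·i = 1.097 × 0.003567 = 0.003914 m/d
Seepage velocity v = q / n = 0.003914 / 0.38 = 0.01030 m/d
t = L / v = 177 / 0.01030 = 17190 d
   = 17190 / 365 = 47.1 yr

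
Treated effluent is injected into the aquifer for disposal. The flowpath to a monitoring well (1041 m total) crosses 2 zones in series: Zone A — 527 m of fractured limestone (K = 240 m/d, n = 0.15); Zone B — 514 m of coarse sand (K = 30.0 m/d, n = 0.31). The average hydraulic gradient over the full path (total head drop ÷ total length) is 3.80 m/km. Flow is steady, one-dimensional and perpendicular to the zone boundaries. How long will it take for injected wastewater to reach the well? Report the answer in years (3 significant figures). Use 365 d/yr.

For zones in series the flux q is common to all zones; the equivalent conductivity is the harmonic (thickness-weighted) mean, K_eq = L_total / Σ(L_j/K_j).
Σ(L/K) = 527/240 + 514/30.0 = 2.196 + 17.13 = 19.33 d
K_eq = L_total / Σ(L/K) = 1041 / 19.33 = 53.86 m/d
q = K_eq · i = 53.86 × 0.0038 = 0.2047 m/d (same in every zone)
Zone A: v = q/n = 0.2047/0.15 = 1.364 m/d → t_A = 527/1.364 = 386.3 d
Zone B: v = q/n = 0.2047/0.31 = 0.6602 m/d → t_B = 514/0.6602 = 778.6 d
Total t = 386.3 + 778.6 = 1165 d
   = 1165 / 365 = 3.19 yr

3.19 years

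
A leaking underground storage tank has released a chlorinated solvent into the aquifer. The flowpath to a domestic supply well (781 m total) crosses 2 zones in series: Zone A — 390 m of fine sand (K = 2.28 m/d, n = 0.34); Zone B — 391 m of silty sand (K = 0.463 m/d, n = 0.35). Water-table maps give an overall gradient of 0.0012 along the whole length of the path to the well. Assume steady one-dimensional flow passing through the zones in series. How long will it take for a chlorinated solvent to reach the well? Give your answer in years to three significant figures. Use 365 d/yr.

800 years

Steady 1-D flow in series ⇒ the Darcy flux q is identical in every zone and the zone head losses add (resistances L/K in series).
Σ(L/K) = 390/2.28 + 391/0.463 = 171.1 + 844.5 = 1016 d
K_eq = L_total / Σ(L/K) = 781 / 1016 = 0.7690 m/d
q = K_eq · i = 0.7690 × 0.0012 = 9.229e-4 m/d (same in every zone)
Zone A: v = q/n = 9.229e-4/0.34 = 0.002714 m/d → t_A = 390/0.002714 = 143700 d
Zone B: v = q/n = 9.229e-4/0.35 = 0.002637 m/d → t_B = 391/0.002637 = 148300 d
Total t = 143700 + 148300 = 292000 d
   = 292000 / 365 = 800 yr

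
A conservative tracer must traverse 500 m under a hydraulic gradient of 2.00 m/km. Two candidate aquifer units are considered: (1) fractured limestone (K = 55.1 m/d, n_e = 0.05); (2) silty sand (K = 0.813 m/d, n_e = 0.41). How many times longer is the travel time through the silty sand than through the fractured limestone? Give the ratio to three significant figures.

556

Unit 1 (fractured limestone): v = 55.1×0.0020/0.05 = 2.204 m/d, t = 500/2.204 = 226.9 d
Unit 2 (silty sand): v = 0.813×0.0020/0.41 = 0.003966 m/d, t = 500/0.003966 = 126100 d
t(silty sand) / t(fractured limestone) = 126100/226.9 = 556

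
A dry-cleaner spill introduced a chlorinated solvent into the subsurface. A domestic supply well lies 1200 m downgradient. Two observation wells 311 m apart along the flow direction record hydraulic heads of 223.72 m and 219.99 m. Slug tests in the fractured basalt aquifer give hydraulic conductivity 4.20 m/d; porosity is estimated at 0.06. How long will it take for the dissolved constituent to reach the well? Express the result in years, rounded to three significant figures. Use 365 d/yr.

Hydraulic gradient i = (223.72 − 219.99) / 311 = 3.73 / 311 = 0.01199
Specific discharge q = 4.20 × 0.01199 = 0.05037 m/d
Average linear velocity = 0.05037 / 0.06 = 0.8395 m/d
t = L / v = 1200 / 0.8395 = 1429 d
   = 1429 / 365 = 3.92 yr

3.92 years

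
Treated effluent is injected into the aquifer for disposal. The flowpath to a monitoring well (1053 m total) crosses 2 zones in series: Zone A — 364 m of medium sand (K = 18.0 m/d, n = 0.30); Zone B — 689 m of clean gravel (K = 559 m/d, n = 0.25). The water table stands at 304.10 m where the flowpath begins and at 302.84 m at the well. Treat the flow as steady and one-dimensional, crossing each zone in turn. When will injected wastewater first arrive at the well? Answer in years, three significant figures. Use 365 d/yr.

13.1 years

Total head drop ΔH = 304.10 − 302.84 = 1.26 m
Continuity: the same q passes through each zone, so ΔH = q·Σ(L_j/K_j) — the zones act as resistances in series.
Σ(L/K) = 364/18.0 + 689/559 = 20.22 + 1.233 = 21.45 d
q = ΔH / Σ(L/K) = 1.26 / 21.45 = 0.05873 m/d (same in every zone)
Zone A: v = q/n = 0.05873/0.30 = 0.1958 m/d → t_A = 364/0.1958 = 1859 d
Zone B: v = q/n = 0.05873/0.25 = 0.2349 m/d → t_B = 689/0.2349 = 2933 d
Total t = 1859 + 2933 = 4792 d
   = 4792 / 365 = 13.1 yr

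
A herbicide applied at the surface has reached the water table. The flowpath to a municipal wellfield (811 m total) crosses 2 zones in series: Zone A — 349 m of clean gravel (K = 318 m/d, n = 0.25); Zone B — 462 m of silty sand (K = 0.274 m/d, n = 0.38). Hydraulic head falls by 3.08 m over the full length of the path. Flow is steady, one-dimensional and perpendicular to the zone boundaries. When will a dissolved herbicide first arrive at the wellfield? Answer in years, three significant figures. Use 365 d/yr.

Continuity: the same q passes through each zone, so ΔH = q·Σ(L_j/K_j) — the zones act as resistances in series.
Σ(L/K) = 349/318 + 462/0.274 = 1.097 + 1686 = 1687 d
q = ΔH / Σ(L/K) = 3.08 / 1687 = 0.001825 m/d (same in every zone)
Zone A: v = q/n = 0.001825/0.25 = 0.007302 m/d → t_A = 349/0.007302 = 47800 d
Zone B: v = q/n = 0.001825/0.38 = 0.004804 m/d → t_B = 462/0.004804 = 96170 d
Total t = 47800 + 96170 = 144000 d
   = 144000 / 365 = 394 yr

394 years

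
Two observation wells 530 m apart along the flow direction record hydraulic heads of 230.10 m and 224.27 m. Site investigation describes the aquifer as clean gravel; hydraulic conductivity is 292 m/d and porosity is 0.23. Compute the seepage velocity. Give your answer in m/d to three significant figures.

Hydraulic gradient i = (230.10 − 224.27) / 530 = 5.83 / 530 = 0.01100
Darcy flux q = K·i = 292 × 0.01100 = 3.212 m/d
Average linear velocity = 3.212 / 0.23 = 13.97 m/d

14.0 m/d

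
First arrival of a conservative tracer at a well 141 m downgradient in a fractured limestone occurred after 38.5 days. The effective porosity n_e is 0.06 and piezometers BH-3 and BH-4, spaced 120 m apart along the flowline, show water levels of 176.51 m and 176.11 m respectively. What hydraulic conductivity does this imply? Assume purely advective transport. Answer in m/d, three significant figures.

65.9 m/d

Hydraulic gradient i = (176.51 − 176.11) / 120 = 0.40 / 120 = 0.003333
v = L / t = 141 / 38.5 = 3.662 m/d
K = v · n / i = 3.662 × 0.06 / 0.003333 = 65.9 m/d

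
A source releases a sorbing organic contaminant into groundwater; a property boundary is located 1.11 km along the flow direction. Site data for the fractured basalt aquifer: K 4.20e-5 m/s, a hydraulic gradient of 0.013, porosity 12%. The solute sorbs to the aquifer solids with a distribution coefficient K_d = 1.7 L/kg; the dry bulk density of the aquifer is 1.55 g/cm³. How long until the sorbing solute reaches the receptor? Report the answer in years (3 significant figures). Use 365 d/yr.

K = 4.20e-5 m/s × 86400 s/d = 3.629 m/d
q = Ki = 3.629 × 0.013 = 0.04717 m/d
v_s = q/n_e = 0.04717/0.12 = 0.3931 m/d
Retardation R = 1 + ρ_b·K_d/n = 1 + 1.55×1.7/0.12 = 22.96
Contaminant velocity v_c = v/R = 0.3931/22.96 = 0.01712 m/d
L = 1.11 km = 1110 m
t = L/v_c = 1110/0.01712 = 64820 d
   = 64820/365 = 178 yr

178 years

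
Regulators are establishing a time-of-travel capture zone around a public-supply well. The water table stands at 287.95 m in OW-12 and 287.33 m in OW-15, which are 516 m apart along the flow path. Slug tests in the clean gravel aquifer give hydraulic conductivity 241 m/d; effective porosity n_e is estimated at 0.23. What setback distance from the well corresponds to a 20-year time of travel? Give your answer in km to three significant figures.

Hydraulic gradient i = (287.95 − 287.33) / 516 = 0.62 / 516 = 0.001202
q = Ki = 241 × 0.001202 = 0.2896 m/d
Average linear velocity = 0.2896 / 0.23 = 1.259 m/d
T = 20 yr × 365 = 7300 d
L = v × T = 1.259 × 7300 = 9191 m
   = 9.19 km

9.19 km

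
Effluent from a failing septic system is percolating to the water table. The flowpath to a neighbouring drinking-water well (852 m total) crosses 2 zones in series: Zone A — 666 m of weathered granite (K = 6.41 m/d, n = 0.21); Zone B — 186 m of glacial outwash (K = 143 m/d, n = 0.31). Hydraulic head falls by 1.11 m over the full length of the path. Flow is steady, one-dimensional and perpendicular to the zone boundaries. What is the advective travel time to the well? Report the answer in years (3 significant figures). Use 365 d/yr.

51.3 years

Steady 1-D flow in series ⇒ the Darcy flux q is identical in every zone and the zone head losses add (resistances L/K in series).
Σ(L/K) = 666/6.41 + 186/143 = 103.9 + 1.301 = 105.2 d
q = ΔH / Σ(L/K) = 1.11 / 105.2 = 0.01055 m/d (same in every zone)
Zone A: v = q/n = 0.01055/0.21 = 0.05024 m/d → t_A = 666/0.05024 = 13260 d
Zone B: v = q/n = 0.01055/0.31 = 0.03404 m/d → t_B = 186/0.03404 = 5465 d
Total t = 13260 + 5465 = 18720 d
   = 18720 / 365 = 51.3 yr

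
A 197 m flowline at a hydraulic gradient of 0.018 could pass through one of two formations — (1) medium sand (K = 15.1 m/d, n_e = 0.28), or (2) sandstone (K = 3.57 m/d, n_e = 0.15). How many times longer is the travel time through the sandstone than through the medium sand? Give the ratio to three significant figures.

2.27

Unit 1 (medium sand): v = 15.1×0.018/0.28 = 0.9707 m/d, t = 197/0.9707 = 202.9 d
Unit 2 (sandstone): v = 3.57×0.018/0.15 = 0.4284 m/d, t = 197/0.4284 = 459.9 d
t(sandstone) / t(medium sand) = 459.9/202.9 = 2.27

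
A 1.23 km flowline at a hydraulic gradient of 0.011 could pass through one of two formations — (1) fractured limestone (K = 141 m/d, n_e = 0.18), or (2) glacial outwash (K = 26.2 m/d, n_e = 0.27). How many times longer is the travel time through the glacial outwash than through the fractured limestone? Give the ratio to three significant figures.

8.07

Unit 1 (fractured limestone): v = 141×0.011/0.18 = 8.617 m/d, t = 1230/8.617 = 142.7 d
Unit 2 (glacial outwash): v = 26.2×0.011/0.27 = 1.067 m/d, t = 1230/1.067 = 1152 d
t(glacial outwash) / t(fractured limestone) = 1152/142.7 = 8.07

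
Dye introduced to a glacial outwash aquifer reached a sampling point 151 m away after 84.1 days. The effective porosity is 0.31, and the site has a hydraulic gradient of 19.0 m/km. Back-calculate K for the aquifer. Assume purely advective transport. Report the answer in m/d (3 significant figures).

29.3 m/d

v = L / t = 151 / 84.1 = 1.795 m/d
K = v · n / i = 1.795 × 0.31 / 0.019 = 29.3 m/d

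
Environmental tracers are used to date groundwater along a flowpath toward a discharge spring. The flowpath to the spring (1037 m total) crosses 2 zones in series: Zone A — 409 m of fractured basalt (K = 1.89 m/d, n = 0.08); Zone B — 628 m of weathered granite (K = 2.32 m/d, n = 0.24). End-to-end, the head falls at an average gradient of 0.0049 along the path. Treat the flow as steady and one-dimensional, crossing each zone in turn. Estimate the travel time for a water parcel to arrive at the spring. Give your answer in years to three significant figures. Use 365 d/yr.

48.2 years

Continuity: the same q passes through each zone, so ΔH = q·Σ(L_j/K_j) — the zones act as resistances in series.
Σ(L/K) = 409/1.89 + 628/2.32 = 216.4 + 270.7 = 487.1 d
K_eq = L_total / Σ(L/K) = 1037 / 487.1 = 2.129 m/d
q = K_eq · i = 2.129 × 0.0049 = 0.01043 m/d (same in every zone)
Zone A: v = q/n = 0.01043/0.08 = 0.1304 m/d → t_A = 409/0.1304 = 3137 d
Zone B: v = q/n = 0.01043/0.24 = 0.04347 m/d → t_B = 628/0.04347 = 14450 d
Total t = 3137 + 14450 = 17580 d
   = 17580 / 365 = 48.2 yr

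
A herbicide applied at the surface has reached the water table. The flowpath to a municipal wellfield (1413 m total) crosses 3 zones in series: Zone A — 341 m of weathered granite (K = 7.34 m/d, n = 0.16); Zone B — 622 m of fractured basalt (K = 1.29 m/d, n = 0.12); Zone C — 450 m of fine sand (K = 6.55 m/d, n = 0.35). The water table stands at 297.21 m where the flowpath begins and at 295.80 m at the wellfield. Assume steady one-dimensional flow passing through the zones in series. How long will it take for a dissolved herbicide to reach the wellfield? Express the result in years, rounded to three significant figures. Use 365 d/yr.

333 years

Total head drop ΔH = 297.21 − 295.80 = 1.41 m
Steady 1-D flow in series ⇒ the Darcy flux q is identical in every zone and the zone head losses add (resistances L/K in series).
Σ(L/K) = 341/7.34 + 622/1.29 + 450/6.55 = 46.46 + 482.2 + 68.70 = 597.3 d
q = ΔH / Σ(L/K) = 1.41 / 597.3 = 0.002361 m/d (same in every zone)
Zone A: v = q/n = 0.002361/0.16 = 0.01475 m/d → t_A = 341/0.01475 = 23110 d
Zone B: v = q/n = 0.002361/0.12 = 0.01967 m/d → t_B = 622/0.01967 = 31620 d
Zone C: v = q/n = 0.002361/0.35 = 0.006744 m/d → t_C = 450/0.006744 = 66720 d
Total t = 23110 + 31620 + 66720 = 121500 d
   = 121500 / 365 = 333 yr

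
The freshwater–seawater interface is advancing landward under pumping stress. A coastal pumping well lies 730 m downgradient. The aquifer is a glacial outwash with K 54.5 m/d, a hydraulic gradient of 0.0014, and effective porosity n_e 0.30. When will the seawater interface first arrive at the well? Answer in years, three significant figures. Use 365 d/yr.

Darcy flux q = K·i = 54.5 × 0.0014 = 0.07630 m/d
Average linear velocity = 0.07630 / 0.30 = 0.2543 m/d
t = L / v = 730 / 0.2543 = 2870 d
   = 2870 / 365 = 7.86 yr

7.86 years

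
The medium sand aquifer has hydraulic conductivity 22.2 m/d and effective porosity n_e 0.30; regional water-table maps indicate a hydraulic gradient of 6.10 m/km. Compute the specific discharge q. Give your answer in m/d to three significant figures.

0.135 m/d

Specific discharge q = 22.2 × 0.0061 = 0.1354 m/d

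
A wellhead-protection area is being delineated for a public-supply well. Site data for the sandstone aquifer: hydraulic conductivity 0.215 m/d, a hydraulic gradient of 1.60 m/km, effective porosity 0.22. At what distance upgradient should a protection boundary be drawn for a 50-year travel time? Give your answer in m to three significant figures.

28.5 m

q = Ki = 0.215 × 0.0016 = 3.440e-4 m/d
v = Ki/n = 0.215·0.0016/0.22 = 0.001564 m/d
T = 50 yr × 365 = 18250 d
L = v × T = 0.001564 × 18250 = 28.54 m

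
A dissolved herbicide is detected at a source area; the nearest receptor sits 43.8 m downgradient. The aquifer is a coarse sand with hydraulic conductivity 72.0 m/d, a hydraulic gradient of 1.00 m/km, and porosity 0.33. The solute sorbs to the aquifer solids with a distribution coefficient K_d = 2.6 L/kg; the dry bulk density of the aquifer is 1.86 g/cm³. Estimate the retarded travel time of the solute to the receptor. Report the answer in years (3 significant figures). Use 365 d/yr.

8.61 years

Darcy flux q = K·i = 72.0 × 0.0010 = 0.07200 m/d
v_s = q/n_e = 0.07200/0.33 = 0.2182 m/d
Retardation R = 1 + ρ_b·K_d/n = 1 + 1.86×2.6/0.33 = 15.65
Contaminant velocity v_c = v/R = 0.2182/15.65 = 0.01394 m/d
t = L/v_c = 43.8/0.01394 = 3143 d
   = 3143/365 = 8.61 yr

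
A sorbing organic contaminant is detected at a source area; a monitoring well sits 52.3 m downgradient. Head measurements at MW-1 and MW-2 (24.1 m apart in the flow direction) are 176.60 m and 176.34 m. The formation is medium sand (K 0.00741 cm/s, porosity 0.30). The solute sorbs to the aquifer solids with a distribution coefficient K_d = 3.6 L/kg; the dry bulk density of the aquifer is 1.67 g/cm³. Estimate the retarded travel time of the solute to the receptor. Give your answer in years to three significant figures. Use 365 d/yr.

Hydraulic gradient i = (176.60 − 176.34) / 24.1 = 0.26 / 24.1 = 0.01079
K = 0.00741 cm/s × 864 = 6.402 m/d
q = Ki = 6.402 × 0.01079 = 0.06907 m/d
v = Ki/n = 6.402·0.01079/0.30 = 0.2302 m/d
Retardation R = 1 + ρ_b·K_d/n = 1 + 1.67×3.6/0.30 = 21.04
Contaminant velocity v_c = v/R = 0.2302/21.04 = 0.01094 m/d
t = L/v_c = 52.3/0.01094 = 4779 d
   = 4779/365 = 13.1 yr

13.1 years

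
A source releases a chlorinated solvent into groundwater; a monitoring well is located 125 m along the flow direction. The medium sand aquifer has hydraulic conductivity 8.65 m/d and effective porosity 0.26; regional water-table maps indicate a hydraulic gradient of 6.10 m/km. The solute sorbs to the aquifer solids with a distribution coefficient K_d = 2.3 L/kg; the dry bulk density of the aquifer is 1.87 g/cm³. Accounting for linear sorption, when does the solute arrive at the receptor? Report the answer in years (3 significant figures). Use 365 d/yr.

29.6 years

Specific discharge q = 8.65 × 0.0061 = 0.05277 m/d
Seepage velocity v = q / n = 0.05277 / 0.26 = 0.2029 m/d
Retardation R = 1 + ρ_b·K_d/n = 1 + 1.87×2.3/0.26 = 17.54
Contaminant velocity v_c = v/R = 0.2029/17.54 = 0.01157 m/d
t = L/v_c = 125/0.01157 = 10800 d
   = 10800/365 = 29.6 yr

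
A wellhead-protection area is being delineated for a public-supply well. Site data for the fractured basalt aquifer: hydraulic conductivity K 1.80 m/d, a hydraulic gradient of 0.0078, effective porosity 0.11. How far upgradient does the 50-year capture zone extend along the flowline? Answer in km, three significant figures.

2.33 km

q = Ki = 1.80 × 0.0078 = 0.01404 m/d
Seepage velocity v = q / n = 0.01404 / 0.11 = 0.1276 m/d
T = 50 yr × 365 = 18250 d
L = v × T = 0.1276 × 18250 = 2329 m
   = 2.33 km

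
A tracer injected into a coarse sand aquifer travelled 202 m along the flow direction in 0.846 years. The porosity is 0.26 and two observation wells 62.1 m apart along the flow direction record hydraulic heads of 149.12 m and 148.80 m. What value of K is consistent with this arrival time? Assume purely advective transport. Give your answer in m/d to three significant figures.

Hydraulic gradient i = (149.12 − 148.80) / 62.1 = 0.32 / 62.1 = 0.005153
t = 0.846 years = 308.8 d
v = L / t = 202 / 308.8 = 0.6542 m/d
K = v · n / i = 0.6542 × 0.26 / 0.005153 = 33.0 m/d

33.0 m/d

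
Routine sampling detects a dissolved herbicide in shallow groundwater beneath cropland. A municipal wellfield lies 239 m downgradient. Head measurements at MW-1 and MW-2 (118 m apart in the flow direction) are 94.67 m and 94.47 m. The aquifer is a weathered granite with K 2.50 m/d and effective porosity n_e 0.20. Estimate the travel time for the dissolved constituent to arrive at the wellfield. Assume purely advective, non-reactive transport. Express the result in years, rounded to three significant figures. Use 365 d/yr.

Hydraulic gradient i = (94.67 − 94.47) / 118 = 0.20 / 118 = 0.001695
q = Ki = 2.50 × 0.001695 = 0.004237 m/d
Average linear velocity = 0.004237 / 0.20 = 0.02119 m/d
t = L / v = 239 / 0.02119 = 11280 d
   = 11280 / 365 = 30.9 yr

30.9 years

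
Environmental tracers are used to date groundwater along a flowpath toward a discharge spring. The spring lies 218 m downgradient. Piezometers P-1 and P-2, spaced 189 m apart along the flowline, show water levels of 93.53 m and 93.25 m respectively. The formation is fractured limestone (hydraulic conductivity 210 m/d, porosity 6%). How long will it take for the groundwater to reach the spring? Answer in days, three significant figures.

Hydraulic gradient i = (93.53 − 93.25) / 189 = 0.28 / 189 = 0.001481
q = Ki = 210 × 0.001481 = 0.3111 m/d
Average linear velocity = 0.3111 / 0.06 = 5.185 m/d
t = L / v = 218 / 5.185 = 42.04 d

42.0 days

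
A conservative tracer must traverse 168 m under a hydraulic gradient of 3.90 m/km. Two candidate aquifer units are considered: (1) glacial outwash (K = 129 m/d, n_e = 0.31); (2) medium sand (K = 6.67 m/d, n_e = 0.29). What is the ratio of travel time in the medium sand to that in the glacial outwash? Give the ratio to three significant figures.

18.1

Unit 1 (glacial outwash): v = 129×0.0039/0.31 = 1.623 m/d, t = 168/1.623 = 103.5 d
Unit 2 (medium sand): v = 6.67×0.0039/0.29 = 0.08970 m/d, t = 168/0.08970 = 1873 d
t(medium sand) / t(glacial outwash) = 1873/103.5 = 18.1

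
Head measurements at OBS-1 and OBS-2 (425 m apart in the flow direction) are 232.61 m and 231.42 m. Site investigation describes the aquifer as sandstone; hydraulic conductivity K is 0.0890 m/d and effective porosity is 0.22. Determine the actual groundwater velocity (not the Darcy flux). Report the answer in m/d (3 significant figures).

Hydraulic gradient i = (232.61 − 231.42) / 425 = 1.19 / 425 = 0.002800
q = Ki = 0.0890 × 0.002800 = 2.492e-4 m/d
Seepage velocity v = q / n = 2.492e-4 / 0.22 = 0.001133 m/d

0.00113 m/d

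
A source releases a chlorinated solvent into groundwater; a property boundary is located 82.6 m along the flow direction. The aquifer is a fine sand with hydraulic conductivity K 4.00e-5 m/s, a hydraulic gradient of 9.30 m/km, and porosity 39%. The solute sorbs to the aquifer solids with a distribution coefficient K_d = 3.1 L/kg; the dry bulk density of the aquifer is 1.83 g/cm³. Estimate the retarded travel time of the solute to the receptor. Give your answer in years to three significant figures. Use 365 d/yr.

42.7 years

K = 4.00e-5 m/s × 86400 s/d = 3.456 m/d
q = Ki = 3.456 × 0.0093 = 0.03214 m/d
v_s = q/n_e = 0.03214/0.39 = 0.08241 m/d
Retardation R = 1 + ρ_b·K_d/n = 1 + 1.83×3.1/0.39 = 15.55
Contaminant velocity v_c = v/R = 0.08241/15.55 = 0.005301 m/d
t = L/v_c = 82.6/0.005301 = 15580 d
   = 15580/365 = 42.7 yr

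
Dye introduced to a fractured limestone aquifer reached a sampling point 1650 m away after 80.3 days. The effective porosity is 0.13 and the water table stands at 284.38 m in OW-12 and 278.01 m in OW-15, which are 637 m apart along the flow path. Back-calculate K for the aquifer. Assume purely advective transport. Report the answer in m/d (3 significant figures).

267 m/d

Hydraulic gradient i = (284.38 − 278.01) / 637 = 6.37 / 637 = 0.01000
v = L / t = 1650 / 80.3 = 20.55 m/d
K = v · n / i = 20.55 × 0.13 / 0.01000 = 267 m/d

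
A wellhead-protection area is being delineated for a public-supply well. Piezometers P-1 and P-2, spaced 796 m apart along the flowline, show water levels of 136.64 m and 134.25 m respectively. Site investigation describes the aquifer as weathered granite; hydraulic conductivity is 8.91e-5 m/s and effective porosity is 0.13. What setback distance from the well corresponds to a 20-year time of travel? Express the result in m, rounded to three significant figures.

1300 m

Hydraulic gradient i = (136.64 − 134.25) / 796 = 2.39 / 796 = 0.003003
K = 8.91e-5 m/s × 86400 s/d = 7.698 m/d
Darcy flux q = K·i = 7.698 × 0.003003 = 0.02311 m/d
v_s = q/n_e = 0.02311/0.13 = 0.1778 m/d
T = 20 yr × 365 = 7300 d
L = v × T = 0.1778 × 7300 = 1298 m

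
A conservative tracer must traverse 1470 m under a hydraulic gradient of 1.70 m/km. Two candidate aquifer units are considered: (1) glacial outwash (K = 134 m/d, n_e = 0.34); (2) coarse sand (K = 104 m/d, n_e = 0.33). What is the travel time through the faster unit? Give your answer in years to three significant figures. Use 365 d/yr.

Unit 1 (glacial outwash): v = 134×0.0017/0.34 = 0.6700 m/d, t = 1470/0.6700 = 2194 d
Unit 2 (coarse sand): v = 104×0.0017/0.33 = 0.5358 m/d, t = 1470/0.5358 = 2744 d
Faster: 2194 d / 365 = 6.01 yr

6.01 years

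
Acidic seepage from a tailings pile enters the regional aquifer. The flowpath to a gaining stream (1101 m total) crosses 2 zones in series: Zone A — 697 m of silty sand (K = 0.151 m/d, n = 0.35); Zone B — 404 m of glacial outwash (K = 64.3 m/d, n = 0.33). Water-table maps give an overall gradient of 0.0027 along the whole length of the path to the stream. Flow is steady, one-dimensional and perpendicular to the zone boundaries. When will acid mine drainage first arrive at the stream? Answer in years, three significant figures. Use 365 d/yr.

Steady 1-D flow in series ⇒ the Darcy flux q is identical in every zone and the zone head losses add (resistances L/K in series).
Σ(L/K) = 697/0.151 + 404/64.3 = 4616 + 6.283 = 4622 d
K_eq = L_total / Σ(L/K) = 1101 / 4622 = 0.2382 m/d
q = K_eq · i = 0.2382 × 0.0027 = 6.431e-4 m/d (same in every zone)
Zone A: v = q/n = 6.431e-4/0.35 = 0.001838 m/d → t_A = 697/0.001838 = 379300 d
Zone B: v = q/n = 6.431e-4/0.33 = 0.001949 m/d → t_B = 404/0.001949 = 207300 d
Total t = 379300 + 207300 = 586600 d
   = 586600 / 365 = 1610 yr

1610 years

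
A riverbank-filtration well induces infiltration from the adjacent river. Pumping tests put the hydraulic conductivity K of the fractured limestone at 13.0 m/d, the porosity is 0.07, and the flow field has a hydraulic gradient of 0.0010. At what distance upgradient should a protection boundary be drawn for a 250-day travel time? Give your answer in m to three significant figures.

46.4 m

Darcy flux q = K·i = 13.0 × 0.0010 = 0.01300 m/d
Seepage velocity v = q / n = 0.01300 / 0.07 = 0.1857 m/d
L = v × T = 0.1857 × 250 = 46.43 m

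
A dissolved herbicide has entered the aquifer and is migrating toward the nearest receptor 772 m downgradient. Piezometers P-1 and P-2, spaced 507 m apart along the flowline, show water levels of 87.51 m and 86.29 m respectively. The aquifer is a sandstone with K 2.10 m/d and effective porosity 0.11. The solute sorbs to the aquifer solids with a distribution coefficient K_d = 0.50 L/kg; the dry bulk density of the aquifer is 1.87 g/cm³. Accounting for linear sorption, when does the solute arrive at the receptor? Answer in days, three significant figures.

160000 days

Hydraulic gradient i = (87.51 − 86.29) / 507 = 1.22 / 507 = 0.002406
Specific discharge q = 2.10 × 0.002406 = 0.005053 m/d
v_s = q/n_e = 0.005053/0.11 = 0.04594 m/d
Retardation R = 1 + ρ_b·K_d/n = 1 + 1.87×0.50/0.11 = 9.500
Contaminant velocity v_c = v/R = 0.04594/9.500 = 0.004836 m/d
t = L/v_c = 772/0.004836 = 159600 d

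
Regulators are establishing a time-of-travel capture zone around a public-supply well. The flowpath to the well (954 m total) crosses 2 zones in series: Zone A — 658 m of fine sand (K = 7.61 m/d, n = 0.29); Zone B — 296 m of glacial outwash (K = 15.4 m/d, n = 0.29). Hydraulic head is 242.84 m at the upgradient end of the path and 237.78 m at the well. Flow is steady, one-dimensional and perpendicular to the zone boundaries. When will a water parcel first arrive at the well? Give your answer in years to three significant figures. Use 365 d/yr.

Total head drop ΔH = 242.84 − 237.78 = 5.06 m
Continuity: the same q passes through each zone, so ΔH = q·Σ(L_j/K_j) — the zones act as resistances in series.
Σ(L/K) = 658/7.61 + 296/15.4 = 86.47 + 19.22 = 105.7 d
q = ΔH / Σ(L/K) = 5.06 / 105.7 = 0.04788 m/d (same in every zone)
Zone A: v = q/n = 0.04788/0.29 = 0.1651 m/d → t_A = 658/0.1651 = 3986 d
Zone B: v = q/n = 0.04788/0.29 = 0.1651 m/d → t_B = 296/0.1651 = 1793 d
Total t = 3986 + 1793 = 5778 d
   = 5778 / 365 = 15.8 yr

15.8 years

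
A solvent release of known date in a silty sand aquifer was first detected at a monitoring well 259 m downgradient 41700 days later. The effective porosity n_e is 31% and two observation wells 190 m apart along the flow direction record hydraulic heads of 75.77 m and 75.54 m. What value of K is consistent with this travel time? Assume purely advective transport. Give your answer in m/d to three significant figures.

1.59 m/d

Hydraulic gradient i = (75.77 − 75.54) / 190 = 0.23 / 190 = 0.001211
v = L / t = 259 / 41700 = 0.006211 m/d
K = v · n / i = 0.006211 × 0.31 / 0.001211 = 1.59 m/d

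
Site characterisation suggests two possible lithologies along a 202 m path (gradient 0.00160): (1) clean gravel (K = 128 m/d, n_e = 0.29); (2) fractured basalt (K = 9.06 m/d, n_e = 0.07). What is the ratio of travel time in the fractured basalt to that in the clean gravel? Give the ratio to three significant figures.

3.41

Unit 1 (clean gravel): v = 128×0.0016/0.29 = 0.7062 m/d, t = 202/0.7062 = 286.0 d
Unit 2 (fractured basalt): v = 9.06×0.0016/0.07 = 0.2071 m/d, t = 202/0.2071 = 975.4 d
t(fractured basalt) / t(clean gravel) = 975.4/286.0 = 3.41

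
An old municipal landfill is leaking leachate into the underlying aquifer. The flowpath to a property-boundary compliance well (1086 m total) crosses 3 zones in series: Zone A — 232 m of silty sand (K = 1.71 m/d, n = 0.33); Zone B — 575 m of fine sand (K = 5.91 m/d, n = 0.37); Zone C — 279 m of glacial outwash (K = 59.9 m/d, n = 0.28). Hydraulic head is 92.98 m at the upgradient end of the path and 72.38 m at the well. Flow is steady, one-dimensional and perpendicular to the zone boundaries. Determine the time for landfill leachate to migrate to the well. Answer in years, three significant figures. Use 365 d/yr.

11.6 years

Total head drop ΔH = 92.98 − 72.38 = 20.60 m
Continuity: the same q passes through each zone, so ΔH = q·Σ(L_j/K_j) — the zones act as resistances in series.
Σ(L/K) = 232/1.71 + 575/5.91 + 279/59.9 = 135.7 + 97.29 + 4.658 = 237.6 d
q = ΔH / Σ(L/K) = 20.60 / 237.6 = 0.08669 m/d (same in every zone)
Zone A: v = q/n = 0.08669/0.33 = 0.2627 m/d → t_A = 232/0.2627 = 883.1 d
Zone B: v = q/n = 0.08669/0.37 = 0.2343 m/d → t_B = 575/0.2343 = 2454 d
Zone C: v = q/n = 0.08669/0.28 = 0.3096 m/d → t_C = 279/0.3096 = 901.1 d
Total t = 883.1 + 2454 + 901.1 = 4238 d
   = 4238 / 365 = 11.6 yr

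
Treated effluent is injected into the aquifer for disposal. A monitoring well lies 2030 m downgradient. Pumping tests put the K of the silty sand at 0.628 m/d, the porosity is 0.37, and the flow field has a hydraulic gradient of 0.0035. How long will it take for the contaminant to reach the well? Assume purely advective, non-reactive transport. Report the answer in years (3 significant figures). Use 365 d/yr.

Specific discharge q = 0.628 × 0.0035 = 0.002198 m/d
v_s = q/n_e = 0.002198/0.37 = 0.005941 m/d
t = L / v = 2030 / 0.005941 = 341700 d
   = 341700 / 365 = 936 yr

936 years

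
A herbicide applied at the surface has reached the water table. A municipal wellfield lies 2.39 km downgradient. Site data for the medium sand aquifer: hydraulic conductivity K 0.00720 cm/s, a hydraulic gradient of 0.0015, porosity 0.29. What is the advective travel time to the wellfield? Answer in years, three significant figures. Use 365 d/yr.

K = 0.00720 cm/s × 864 = 6.221 m/d
q = Ki = 6.221 × 0.0015 = 0.009331 m/d
v = Ki/n = 6.221·0.0015/0.29 = 0.03218 m/d
L = 2.39 km = 2390 m
t = L / v = 2390 / 0.03218 = 74280 d
   = 74280 / 365 = 204 yr

204 years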